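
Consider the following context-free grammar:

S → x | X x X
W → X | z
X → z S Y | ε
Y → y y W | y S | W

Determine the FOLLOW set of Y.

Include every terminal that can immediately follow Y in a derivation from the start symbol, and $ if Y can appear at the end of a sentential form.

We compute FOLLOW(Y) using the standard algorithm.
FOLLOW(S) starts with {$}.
FIRST(S) = {x, z}
FIRST(W) = {z, ε}
FIRST(X) = {z, ε}
FIRST(Y) = {y, z, ε}
FOLLOW(S) = {$, x, y, z}
FOLLOW(W) = {$, x, y, z}
FOLLOW(X) = {$, x, y, z}
FOLLOW(Y) = {$, x, y, z}
Therefore, FOLLOW(Y) = {$, x, y, z}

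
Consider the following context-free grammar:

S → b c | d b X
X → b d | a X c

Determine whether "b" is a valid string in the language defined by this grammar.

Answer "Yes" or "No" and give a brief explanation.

No - no valid derivation exists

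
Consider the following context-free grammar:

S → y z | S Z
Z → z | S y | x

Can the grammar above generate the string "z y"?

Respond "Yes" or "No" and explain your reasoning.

No - no valid derivation exists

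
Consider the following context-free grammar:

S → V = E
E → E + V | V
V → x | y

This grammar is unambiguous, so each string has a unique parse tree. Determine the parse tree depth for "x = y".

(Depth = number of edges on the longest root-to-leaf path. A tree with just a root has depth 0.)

3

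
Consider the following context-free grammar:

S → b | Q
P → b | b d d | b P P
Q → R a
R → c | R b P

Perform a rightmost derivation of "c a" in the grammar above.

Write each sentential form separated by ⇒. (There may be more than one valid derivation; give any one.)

S ⇒ Q ⇒ R a ⇒ c a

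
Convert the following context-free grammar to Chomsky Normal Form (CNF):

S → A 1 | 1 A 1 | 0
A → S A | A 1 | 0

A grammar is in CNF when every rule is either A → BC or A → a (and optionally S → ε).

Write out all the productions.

T1 → 1; S → 0; A → 0; S → A T1; S → T1 X0; X0 → A T1; A → S A; A → A T1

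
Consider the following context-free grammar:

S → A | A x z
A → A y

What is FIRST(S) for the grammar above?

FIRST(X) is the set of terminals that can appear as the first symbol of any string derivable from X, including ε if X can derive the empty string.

We compute FIRST(S) using the standard algorithm.
FIRST(A) = {}
FIRST(S) = {}
Therefore, FIRST(S) = {}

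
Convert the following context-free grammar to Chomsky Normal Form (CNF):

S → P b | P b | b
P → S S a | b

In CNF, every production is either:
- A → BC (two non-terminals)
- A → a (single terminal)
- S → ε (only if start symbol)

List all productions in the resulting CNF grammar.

TB → b; S → b; TA → a; P → b; S → P TB; S → P TB; P → S X0; X0 → S TA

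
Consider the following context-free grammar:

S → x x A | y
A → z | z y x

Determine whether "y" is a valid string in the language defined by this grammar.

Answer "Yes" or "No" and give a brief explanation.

Yes - a valid derivation exists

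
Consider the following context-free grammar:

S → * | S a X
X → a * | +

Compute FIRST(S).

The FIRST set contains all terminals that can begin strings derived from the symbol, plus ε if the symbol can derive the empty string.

We compute FIRST(S) using the standard algorithm.
FIRST(S) = {*}
FIRST(X) = {+, a}
Therefore, FIRST(S) = {*}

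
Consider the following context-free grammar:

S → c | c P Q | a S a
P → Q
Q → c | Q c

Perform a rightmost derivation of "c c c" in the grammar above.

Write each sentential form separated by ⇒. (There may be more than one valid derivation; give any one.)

S ⇒ c P Q ⇒ c P c ⇒ c Q c ⇒ c c c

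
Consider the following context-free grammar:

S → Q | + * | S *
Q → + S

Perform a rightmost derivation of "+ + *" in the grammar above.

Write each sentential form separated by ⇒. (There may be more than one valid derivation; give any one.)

S ⇒ Q ⇒ + S ⇒ + + *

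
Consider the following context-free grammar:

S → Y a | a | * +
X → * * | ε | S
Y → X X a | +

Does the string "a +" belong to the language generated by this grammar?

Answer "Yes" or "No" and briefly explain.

No - no valid derivation exists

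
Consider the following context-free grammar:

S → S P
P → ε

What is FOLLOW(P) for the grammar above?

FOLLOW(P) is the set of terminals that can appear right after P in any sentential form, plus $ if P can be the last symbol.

We compute FOLLOW(P) using the standard algorithm.
FOLLOW(S) starts with {$}.
FIRST(P) = {ε}
FIRST(S) = {}
FOLLOW(P) = {$}
FOLLOW(S) = {$}
Therefore, FOLLOW(P) = {$}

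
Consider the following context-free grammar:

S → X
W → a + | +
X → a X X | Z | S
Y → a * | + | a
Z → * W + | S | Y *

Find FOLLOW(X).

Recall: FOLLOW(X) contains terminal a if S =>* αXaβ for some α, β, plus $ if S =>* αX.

We compute FOLLOW(X) using the standard algorithm.
FOLLOW(S) starts with {$}.
FIRST(S) = {*, +, a}
FIRST(W) = {+, a}
FIRST(X) = {*, +, a}
FIRST(Y) = {+, a}
FIRST(Z) = {*, +, a}
FOLLOW(S) = {$, *, +, a}
FOLLOW(W) = {+}
FOLLOW(X) = {$, *, +, a}
FOLLOW(Y) = {*}
FOLLOW(Z) = {$, *, +, a}
Therefore, FOLLOW(X) = {$, *, +, a}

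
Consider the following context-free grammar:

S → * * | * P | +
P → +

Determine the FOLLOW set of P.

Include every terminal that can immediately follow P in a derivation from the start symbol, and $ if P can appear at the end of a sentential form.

We compute FOLLOW(P) using the standard algorithm.
FOLLOW(S) starts with {$}.
FIRST(P) = {+}
FIRST(S) = {*, +}
FOLLOW(P) = {$}
FOLLOW(S) = {$}
Therefore, FOLLOW(P) = {$}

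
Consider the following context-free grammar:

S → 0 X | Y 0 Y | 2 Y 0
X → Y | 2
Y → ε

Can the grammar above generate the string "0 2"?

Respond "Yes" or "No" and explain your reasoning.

Yes - a valid derivation exists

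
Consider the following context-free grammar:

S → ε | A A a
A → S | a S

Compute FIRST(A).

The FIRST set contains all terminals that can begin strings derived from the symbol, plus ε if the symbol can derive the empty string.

We compute FIRST(A) using the standard algorithm.
FIRST(A) = {a, ε}
FIRST(S) = {a, ε}
Therefore, FIRST(A) = {a, ε}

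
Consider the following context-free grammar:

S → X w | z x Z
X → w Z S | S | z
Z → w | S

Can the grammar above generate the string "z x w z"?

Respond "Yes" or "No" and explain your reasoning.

No - no valid derivation exists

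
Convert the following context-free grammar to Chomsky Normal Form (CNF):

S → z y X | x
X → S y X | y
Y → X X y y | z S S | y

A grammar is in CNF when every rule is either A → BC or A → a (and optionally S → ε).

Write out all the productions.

TZ → z; TY → y; S → x; X → y; Y → y; S → TZ X0; X0 → TY X; X → S X1; X1 → TY X; Y → X X2; X2 → X X3; X3 → TY TY; Y → TZ X4; X4 → S S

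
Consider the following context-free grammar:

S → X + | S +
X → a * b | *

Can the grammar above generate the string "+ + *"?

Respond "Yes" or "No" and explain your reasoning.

No - no valid derivation exists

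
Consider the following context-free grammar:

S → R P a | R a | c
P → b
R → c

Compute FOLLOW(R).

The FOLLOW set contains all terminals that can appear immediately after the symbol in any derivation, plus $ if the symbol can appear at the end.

We compute FOLLOW(R) using the standard algorithm.
FOLLOW(S) starts with {$}.
FIRST(P) = {b}
FIRST(R) = {c}
FIRST(S) = {c}
FOLLOW(P) = {a}
FOLLOW(R) = {a, b}
FOLLOW(S) = {$}
Therefore, FOLLOW(R) = {a, b}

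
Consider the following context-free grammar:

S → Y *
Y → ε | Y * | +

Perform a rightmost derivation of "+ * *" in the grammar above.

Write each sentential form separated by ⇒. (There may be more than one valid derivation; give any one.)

S ⇒ Y * ⇒ Y * * ⇒ + * *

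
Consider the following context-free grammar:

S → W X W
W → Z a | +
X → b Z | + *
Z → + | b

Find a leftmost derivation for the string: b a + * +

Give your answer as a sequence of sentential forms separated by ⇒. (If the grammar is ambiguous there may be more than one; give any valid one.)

S ⇒ W X W ⇒ Z a X W ⇒ b a X W ⇒ b a + * W ⇒ b a + * +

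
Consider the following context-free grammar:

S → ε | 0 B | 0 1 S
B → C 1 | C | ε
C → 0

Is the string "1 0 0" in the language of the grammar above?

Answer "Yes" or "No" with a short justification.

No - no valid derivation exists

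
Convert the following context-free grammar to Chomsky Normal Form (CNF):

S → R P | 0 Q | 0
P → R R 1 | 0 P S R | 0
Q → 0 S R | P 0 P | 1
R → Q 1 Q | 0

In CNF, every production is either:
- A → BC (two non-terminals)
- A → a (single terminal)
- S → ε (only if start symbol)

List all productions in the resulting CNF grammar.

T0 → 0; S → 0; T1 → 1; P → 0; Q → 1; R → 0; S → R P; S → T0 Q; P → R X0; X0 → R T1; P → T0 X1; X1 → P X2; X2 → S R; Q → T0 X3; X3 → S R; Q → P X4; X4 → T0 P; R → Q X5; X5 → T1 Q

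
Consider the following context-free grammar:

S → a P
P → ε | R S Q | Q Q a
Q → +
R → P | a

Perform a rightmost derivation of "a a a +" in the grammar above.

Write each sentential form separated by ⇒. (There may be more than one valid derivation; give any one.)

S ⇒ a P ⇒ a R S Q ⇒ a R S + ⇒ a R a P + ⇒ a R a + ⇒ a a a +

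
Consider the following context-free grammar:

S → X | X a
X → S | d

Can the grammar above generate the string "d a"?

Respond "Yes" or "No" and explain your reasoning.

Yes - a valid derivation exists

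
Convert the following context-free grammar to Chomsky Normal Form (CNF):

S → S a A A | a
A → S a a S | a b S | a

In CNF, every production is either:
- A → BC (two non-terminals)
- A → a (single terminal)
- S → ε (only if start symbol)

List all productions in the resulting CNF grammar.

TA → a; S → a; TB → b; A → a; S → S X0; X0 → TA X1; X1 → A A; A → S X2; X2 → TA X3; X3 → TA S; A → TA X4; X4 → TB S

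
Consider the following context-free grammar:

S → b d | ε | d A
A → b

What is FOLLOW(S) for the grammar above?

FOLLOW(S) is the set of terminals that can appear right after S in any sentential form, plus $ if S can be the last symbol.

We compute FOLLOW(S) using the standard algorithm.
FOLLOW(S) starts with {$}.
FIRST(A) = {b}
FIRST(S) = {b, d, ε}
FOLLOW(A) = {$}
FOLLOW(S) = {$}
Therefore, FOLLOW(S) = {$}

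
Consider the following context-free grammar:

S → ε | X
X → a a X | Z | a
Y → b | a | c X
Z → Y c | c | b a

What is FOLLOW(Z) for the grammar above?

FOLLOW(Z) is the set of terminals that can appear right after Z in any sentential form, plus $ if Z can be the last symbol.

We compute FOLLOW(Z) using the standard algorithm.
FOLLOW(S) starts with {$}.
FIRST(S) = {a, b, c, ε}
FIRST(X) = {a, b, c}
FIRST(Y) = {a, b, c}
FIRST(Z) = {a, b, c}
FOLLOW(S) = {$}
FOLLOW(X) = {$, c}
FOLLOW(Y) = {c}
FOLLOW(Z) = {$, c}
Therefore, FOLLOW(Z) = {$, c}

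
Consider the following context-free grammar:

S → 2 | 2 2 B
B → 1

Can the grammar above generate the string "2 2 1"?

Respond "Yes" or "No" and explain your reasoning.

Yes - a valid derivation exists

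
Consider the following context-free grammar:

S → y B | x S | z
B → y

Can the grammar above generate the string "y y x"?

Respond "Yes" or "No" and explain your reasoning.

No - no valid derivation exists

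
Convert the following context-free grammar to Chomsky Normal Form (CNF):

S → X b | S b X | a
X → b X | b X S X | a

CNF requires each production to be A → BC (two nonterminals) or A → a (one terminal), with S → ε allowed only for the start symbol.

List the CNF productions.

TB → b; S → a; X → a; S → X TB; S → S X0; X0 → TB X; X → TB X; X → TB X1; X1 → X X2; X2 → S X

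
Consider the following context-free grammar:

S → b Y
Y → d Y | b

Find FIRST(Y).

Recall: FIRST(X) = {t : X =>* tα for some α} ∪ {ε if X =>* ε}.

We compute FIRST(Y) using the standard algorithm.
FIRST(S) = {b}
FIRST(Y) = {b, d}
Therefore, FIRST(Y) = {b, d}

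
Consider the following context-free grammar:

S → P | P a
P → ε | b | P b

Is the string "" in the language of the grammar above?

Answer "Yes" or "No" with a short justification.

Yes - a valid derivation exists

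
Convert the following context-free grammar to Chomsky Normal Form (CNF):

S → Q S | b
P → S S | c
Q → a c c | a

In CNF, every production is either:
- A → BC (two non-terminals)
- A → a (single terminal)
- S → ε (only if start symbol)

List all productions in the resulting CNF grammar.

S → b; P → c; TA → a; TC → c; Q → a; S → Q S; P → S S; Q → TA X0; X0 → TC TC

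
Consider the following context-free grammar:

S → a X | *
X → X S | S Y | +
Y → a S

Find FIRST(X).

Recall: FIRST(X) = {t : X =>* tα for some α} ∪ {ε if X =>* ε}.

We compute FIRST(X) using the standard algorithm.
FIRST(S) = {*, a}
FIRST(X) = {*, +, a}
FIRST(Y) = {a}
Therefore, FIRST(X) = {*, +, a}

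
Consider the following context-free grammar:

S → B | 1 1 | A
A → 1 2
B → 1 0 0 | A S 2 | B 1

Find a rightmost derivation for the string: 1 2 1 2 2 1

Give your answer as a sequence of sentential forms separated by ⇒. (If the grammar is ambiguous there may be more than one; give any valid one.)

S ⇒ B ⇒ B 1 ⇒ A S 2 1 ⇒ A A 2 1 ⇒ A 1 2 2 1 ⇒ 1 2 1 2 2 1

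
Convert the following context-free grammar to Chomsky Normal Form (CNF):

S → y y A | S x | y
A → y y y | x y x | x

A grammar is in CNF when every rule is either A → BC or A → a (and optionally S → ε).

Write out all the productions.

TY → y; TX → x; S → y; A → x; S → TY X0; X0 → TY A; S → S TX; A → TY X1; X1 → TY TY; A → TX X2; X2 → TY TX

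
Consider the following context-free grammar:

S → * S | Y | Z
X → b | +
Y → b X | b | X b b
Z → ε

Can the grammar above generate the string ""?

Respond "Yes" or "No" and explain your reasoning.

Yes - a valid derivation exists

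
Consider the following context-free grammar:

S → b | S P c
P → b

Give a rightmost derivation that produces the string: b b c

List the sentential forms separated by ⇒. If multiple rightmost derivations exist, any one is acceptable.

S ⇒ S P c ⇒ S b c ⇒ b b c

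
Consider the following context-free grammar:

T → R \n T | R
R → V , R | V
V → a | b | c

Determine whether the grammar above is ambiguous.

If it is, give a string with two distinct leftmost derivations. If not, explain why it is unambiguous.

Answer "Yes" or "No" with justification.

No - the grammar is unambiguous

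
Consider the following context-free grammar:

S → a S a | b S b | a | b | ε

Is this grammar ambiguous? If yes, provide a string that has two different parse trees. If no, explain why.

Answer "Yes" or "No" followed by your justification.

No - the grammar is unambiguous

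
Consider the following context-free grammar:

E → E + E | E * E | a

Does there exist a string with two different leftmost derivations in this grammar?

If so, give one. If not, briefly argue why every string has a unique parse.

Yes - the string 'a + a + a * a' has two distinct leftmost derivations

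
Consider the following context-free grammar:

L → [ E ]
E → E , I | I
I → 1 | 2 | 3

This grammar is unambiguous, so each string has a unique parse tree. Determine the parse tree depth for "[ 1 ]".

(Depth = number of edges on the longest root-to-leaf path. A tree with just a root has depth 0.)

3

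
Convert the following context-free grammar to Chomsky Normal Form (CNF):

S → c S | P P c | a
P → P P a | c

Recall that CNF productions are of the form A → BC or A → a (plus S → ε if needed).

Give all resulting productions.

TC → c; S → a; TA → a; P → c; S → TC S; S → P X0; X0 → P TC; P → P X1; X1 → P TA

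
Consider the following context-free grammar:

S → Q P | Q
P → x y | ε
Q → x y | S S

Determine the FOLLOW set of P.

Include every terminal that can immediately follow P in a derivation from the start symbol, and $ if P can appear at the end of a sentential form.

We compute FOLLOW(P) using the standard algorithm.
FOLLOW(S) starts with {$}.
FIRST(P) = {x, ε}
FIRST(Q) = {x}
FIRST(S) = {x}
FOLLOW(P) = {$, x}
FOLLOW(Q) = {$, x}
FOLLOW(S) = {$, x}
Therefore, FOLLOW(P) = {$, x}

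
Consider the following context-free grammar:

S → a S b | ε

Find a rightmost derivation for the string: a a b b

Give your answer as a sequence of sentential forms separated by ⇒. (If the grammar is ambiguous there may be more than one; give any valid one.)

S ⇒ a S b ⇒ a a S b b ⇒ a a b b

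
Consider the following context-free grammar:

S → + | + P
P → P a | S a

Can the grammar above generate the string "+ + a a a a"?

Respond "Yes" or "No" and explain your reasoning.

Yes - a valid derivation exists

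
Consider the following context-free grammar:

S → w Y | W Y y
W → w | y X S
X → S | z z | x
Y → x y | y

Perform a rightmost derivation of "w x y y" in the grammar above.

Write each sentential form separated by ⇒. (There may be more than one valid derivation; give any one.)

S ⇒ W Y y ⇒ W x y y ⇒ w x y y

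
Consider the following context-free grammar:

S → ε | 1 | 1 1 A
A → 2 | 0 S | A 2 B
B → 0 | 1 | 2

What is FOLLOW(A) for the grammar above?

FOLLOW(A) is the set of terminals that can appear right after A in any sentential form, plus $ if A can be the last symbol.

We compute FOLLOW(A) using the standard algorithm.
FOLLOW(S) starts with {$}.
FIRST(A) = {0, 2}
FIRST(B) = {0, 1, 2}
FIRST(S) = {1, ε}
FOLLOW(A) = {$, 2}
FOLLOW(B) = {$, 2}
FOLLOW(S) = {$, 2}
Therefore, FOLLOW(A) = {$, 2}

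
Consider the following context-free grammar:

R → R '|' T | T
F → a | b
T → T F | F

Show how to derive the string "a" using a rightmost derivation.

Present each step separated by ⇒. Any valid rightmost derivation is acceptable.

R ⇒ T ⇒ F ⇒ a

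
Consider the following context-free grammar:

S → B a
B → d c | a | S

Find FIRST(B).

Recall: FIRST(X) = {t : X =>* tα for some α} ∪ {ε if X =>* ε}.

We compute FIRST(B) using the standard algorithm.
FIRST(B) = {a, d}
FIRST(S) = {a, d}
Therefore, FIRST(B) = {a, d}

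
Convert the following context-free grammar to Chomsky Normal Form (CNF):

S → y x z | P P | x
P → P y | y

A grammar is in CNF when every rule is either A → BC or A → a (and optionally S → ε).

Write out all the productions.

TY → y; TX → x; TZ → z; S → x; P → y; S → TY X0; X0 → TX TZ; S → P P; P → P TY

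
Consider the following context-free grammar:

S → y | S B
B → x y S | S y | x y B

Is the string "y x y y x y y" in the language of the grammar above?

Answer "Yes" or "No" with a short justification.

Yes - a valid derivation exists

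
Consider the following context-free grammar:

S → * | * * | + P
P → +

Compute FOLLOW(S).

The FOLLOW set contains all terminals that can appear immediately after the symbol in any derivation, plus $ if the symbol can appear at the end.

We compute FOLLOW(S) using the standard algorithm.
FOLLOW(S) starts with {$}.
FIRST(P) = {+}
FIRST(S) = {*, +}
FOLLOW(P) = {$}
FOLLOW(S) = {$}
Therefore, FOLLOW(S) = {$}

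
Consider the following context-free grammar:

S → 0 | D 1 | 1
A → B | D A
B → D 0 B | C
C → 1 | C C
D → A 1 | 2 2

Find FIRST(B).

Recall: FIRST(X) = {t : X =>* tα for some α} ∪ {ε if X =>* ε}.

We compute FIRST(B) using the standard algorithm.
FIRST(A) = {1, 2}
FIRST(B) = {1, 2}
FIRST(C) = {1}
FIRST(D) = {1, 2}
FIRST(S) = {0, 1, 2}
Therefore, FIRST(B) = {1, 2}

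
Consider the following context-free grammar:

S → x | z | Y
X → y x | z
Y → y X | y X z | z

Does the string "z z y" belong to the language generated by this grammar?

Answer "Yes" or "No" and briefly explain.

No - no valid derivation exists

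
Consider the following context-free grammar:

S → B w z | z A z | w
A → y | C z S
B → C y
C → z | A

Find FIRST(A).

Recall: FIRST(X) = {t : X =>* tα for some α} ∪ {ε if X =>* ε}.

We compute FIRST(A) using the standard algorithm.
FIRST(A) = {y, z}
FIRST(B) = {y, z}
FIRST(C) = {y, z}
FIRST(S) = {w, y, z}
Therefore, FIRST(A) = {y, z}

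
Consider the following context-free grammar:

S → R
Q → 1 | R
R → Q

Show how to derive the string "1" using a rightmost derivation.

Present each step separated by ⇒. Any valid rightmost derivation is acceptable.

S ⇒ R ⇒ Q ⇒ 1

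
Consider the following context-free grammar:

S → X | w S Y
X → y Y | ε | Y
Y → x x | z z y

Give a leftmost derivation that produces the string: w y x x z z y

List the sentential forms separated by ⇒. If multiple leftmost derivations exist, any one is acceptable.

S ⇒ w S Y ⇒ w X Y ⇒ w y Y Y ⇒ w y x x Y ⇒ w y x x z z y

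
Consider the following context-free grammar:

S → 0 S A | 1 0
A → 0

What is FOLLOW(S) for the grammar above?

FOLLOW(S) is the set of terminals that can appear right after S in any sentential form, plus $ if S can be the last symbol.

We compute FOLLOW(S) using the standard algorithm.
FOLLOW(S) starts with {$}.
FIRST(A) = {0}
FIRST(S) = {0, 1}
FOLLOW(A) = {$, 0}
FOLLOW(S) = {$, 0}
Therefore, FOLLOW(S) = {$, 0}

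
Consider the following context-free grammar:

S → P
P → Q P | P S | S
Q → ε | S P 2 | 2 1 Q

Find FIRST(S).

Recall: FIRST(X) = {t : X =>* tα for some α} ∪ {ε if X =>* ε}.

We compute FIRST(S) using the standard algorithm.
FIRST(P) = {2}
FIRST(Q) = {2, ε}
FIRST(S) = {2}
Therefore, FIRST(S) = {2}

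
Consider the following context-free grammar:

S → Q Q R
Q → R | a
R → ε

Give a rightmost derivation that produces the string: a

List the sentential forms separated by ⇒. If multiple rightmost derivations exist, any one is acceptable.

S ⇒ Q Q R ⇒ Q Q ⇒ Q R ⇒ Q ⇒ a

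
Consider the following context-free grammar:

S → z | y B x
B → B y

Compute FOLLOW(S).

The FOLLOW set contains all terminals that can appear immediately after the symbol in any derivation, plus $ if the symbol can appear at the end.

We compute FOLLOW(S) using the standard algorithm.
FOLLOW(S) starts with {$}.
FIRST(B) = {}
FIRST(S) = {y, z}
FOLLOW(B) = {x, y}
FOLLOW(S) = {$}
Therefore, FOLLOW(S) = {$}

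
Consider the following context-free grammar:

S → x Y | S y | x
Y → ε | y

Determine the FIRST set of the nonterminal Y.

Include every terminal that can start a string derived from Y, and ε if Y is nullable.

We compute FIRST(Y) using the standard algorithm.
FIRST(S) = {x}
FIRST(Y) = {y, ε}
Therefore, FIRST(Y) = {y, ε}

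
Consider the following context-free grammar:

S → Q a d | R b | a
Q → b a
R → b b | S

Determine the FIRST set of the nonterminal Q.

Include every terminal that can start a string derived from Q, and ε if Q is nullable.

We compute FIRST(Q) using the standard algorithm.
FIRST(Q) = {b}
FIRST(R) = {a, b}
FIRST(S) = {a, b}
Therefore, FIRST(Q) = {b}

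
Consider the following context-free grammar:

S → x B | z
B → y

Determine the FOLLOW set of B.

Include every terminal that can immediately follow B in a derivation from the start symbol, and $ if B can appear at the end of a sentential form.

We compute FOLLOW(B) using the standard algorithm.
FOLLOW(S) starts with {$}.
FIRST(B) = {y}
FIRST(S) = {x, z}
FOLLOW(B) = {$}
FOLLOW(S) = {$}
Therefore, FOLLOW(B) = {$}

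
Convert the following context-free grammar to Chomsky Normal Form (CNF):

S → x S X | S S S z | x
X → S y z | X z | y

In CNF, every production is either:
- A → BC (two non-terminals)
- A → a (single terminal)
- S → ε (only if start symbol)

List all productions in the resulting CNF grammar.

TX → x; TZ → z; S → x; TY → y; X → y; S → TX X0; X0 → S X; S → S X1; X1 → S X2; X2 → S TZ; X → S X3; X3 → TY TZ; X → X TZ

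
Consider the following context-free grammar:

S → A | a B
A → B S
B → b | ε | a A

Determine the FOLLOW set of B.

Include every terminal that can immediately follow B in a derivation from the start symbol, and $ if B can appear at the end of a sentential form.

We compute FOLLOW(B) using the standard algorithm.
FOLLOW(S) starts with {$}.
FIRST(A) = {a, b}
FIRST(B) = {a, b, ε}
FIRST(S) = {a, b}
FOLLOW(A) = {$, a, b}
FOLLOW(B) = {$, a, b}
FOLLOW(S) = {$, a, b}
Therefore, FOLLOW(B) = {$, a, b}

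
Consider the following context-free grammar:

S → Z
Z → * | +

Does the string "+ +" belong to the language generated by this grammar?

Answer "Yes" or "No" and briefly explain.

No - no valid derivation exists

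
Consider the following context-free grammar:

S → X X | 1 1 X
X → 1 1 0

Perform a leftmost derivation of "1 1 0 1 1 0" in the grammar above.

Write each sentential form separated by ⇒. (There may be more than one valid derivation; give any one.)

S ⇒ X X ⇒ 1 1 0 X ⇒ 1 1 0 1 1 0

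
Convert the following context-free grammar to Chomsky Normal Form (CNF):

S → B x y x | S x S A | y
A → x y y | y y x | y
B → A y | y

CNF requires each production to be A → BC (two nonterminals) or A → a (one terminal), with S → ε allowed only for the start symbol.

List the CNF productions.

TX → x; TY → y; S → y; A → y; B → y; S → B X0; X0 → TX X1; X1 → TY TX; S → S X2; X2 → TX X3; X3 → S A; A → TX X4; X4 → TY TY; A → TY X5; X5 → TY TX; B → A TY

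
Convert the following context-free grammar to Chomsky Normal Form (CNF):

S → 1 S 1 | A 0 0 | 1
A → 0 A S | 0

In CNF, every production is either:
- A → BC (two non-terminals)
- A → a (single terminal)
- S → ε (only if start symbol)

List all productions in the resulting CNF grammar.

T1 → 1; T0 → 0; S → 1; A → 0; S → T1 X0; X0 → S T1; S → A X1; X1 → T0 T0; A → T0 X2; X2 → A S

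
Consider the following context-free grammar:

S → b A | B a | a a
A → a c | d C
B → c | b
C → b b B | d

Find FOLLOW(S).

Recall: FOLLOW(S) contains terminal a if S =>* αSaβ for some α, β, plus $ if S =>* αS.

We compute FOLLOW(S) using the standard algorithm.
FOLLOW(S) starts with {$}.
FIRST(A) = {a, d}
FIRST(B) = {b, c}
FIRST(C) = {b, d}
FIRST(S) = {a, b, c}
FOLLOW(A) = {$}
FOLLOW(B) = {$, a}
FOLLOW(C) = {$}
FOLLOW(S) = {$}
Therefore, FOLLOW(S) = {$}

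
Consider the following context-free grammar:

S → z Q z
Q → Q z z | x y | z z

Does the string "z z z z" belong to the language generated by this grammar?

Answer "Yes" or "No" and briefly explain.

Yes - a valid derivation exists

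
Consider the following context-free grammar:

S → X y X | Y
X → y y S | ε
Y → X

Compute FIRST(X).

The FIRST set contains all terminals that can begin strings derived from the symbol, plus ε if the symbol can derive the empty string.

We compute FIRST(X) using the standard algorithm.
FIRST(S) = {y, ε}
FIRST(X) = {y, ε}
FIRST(Y) = {y, ε}
Therefore, FIRST(X) = {y, ε}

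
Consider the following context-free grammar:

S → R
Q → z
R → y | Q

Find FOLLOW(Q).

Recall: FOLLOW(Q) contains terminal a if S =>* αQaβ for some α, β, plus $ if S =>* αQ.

We compute FOLLOW(Q) using the standard algorithm.
FOLLOW(S) starts with {$}.
FIRST(Q) = {z}
FIRST(R) = {y, z}
FIRST(S) = {y, z}
FOLLOW(Q) = {$}
FOLLOW(R) = {$}
FOLLOW(S) = {$}
Therefore, FOLLOW(Q) = {$}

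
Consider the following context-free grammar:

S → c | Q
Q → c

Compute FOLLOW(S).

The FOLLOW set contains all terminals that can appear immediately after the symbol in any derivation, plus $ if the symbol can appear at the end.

We compute FOLLOW(S) using the standard algorithm.
FOLLOW(S) starts with {$}.
FIRST(Q) = {c}
FIRST(S) = {c}
FOLLOW(Q) = {$}
FOLLOW(S) = {$}
Therefore, FOLLOW(S) = {$}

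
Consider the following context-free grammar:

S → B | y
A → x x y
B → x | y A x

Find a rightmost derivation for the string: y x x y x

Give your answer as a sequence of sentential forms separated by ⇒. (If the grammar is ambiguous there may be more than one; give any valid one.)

S ⇒ B ⇒ y A x ⇒ y x x y x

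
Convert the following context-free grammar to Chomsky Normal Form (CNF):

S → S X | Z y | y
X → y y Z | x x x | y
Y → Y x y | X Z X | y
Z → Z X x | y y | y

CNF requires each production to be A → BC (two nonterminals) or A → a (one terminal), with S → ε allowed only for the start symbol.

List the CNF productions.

TY → y; S → y; TX → x; X → y; Y → y; Z → y; S → S X; S → Z TY; X → TY X0; X0 → TY Z; X → TX X1; X1 → TX TX; Y → Y X2; X2 → TX TY; Y → X X3; X3 → Z X; Z → Z X4; X4 → X TX; Z → TY TY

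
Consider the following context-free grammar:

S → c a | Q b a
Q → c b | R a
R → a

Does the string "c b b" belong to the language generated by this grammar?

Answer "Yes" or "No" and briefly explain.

No - no valid derivation exists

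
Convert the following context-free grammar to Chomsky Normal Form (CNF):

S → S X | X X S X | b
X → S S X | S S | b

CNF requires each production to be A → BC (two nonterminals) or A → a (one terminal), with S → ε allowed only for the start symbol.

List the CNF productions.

S → b; X → b; S → S X; S → X X0; X0 → X X1; X1 → S X; X → S X2; X2 → S X; X → S S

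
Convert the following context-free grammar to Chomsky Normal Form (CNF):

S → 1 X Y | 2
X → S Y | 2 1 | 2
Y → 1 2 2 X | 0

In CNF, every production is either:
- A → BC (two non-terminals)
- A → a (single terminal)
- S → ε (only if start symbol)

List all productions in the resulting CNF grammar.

T1 → 1; S → 2; T2 → 2; X → 2; Y → 0; S → T1 X0; X0 → X Y; X → S Y; X → T2 T1; Y → T1 X1; X1 → T2 X2; X2 → T2 X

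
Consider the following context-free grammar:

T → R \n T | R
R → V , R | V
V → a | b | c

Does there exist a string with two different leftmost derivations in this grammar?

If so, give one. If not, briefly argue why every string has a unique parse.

No - every string in the language has a unique leftmost derivation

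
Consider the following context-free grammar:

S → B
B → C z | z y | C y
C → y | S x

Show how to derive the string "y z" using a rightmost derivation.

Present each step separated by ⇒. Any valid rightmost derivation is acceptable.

S ⇒ B ⇒ C z ⇒ y z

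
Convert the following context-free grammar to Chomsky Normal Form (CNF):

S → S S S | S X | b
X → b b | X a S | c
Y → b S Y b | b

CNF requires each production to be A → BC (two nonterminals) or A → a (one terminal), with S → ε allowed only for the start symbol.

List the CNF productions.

S → b; TB → b; TA → a; X → c; Y → b; S → S X0; X0 → S S; S → S X; X → TB TB; X → X X1; X1 → TA S; Y → TB X2; X2 → S X3; X3 → Y TB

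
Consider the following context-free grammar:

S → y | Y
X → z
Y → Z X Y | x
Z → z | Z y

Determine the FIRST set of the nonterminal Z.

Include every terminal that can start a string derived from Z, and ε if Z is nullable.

We compute FIRST(Z) using the standard algorithm.
FIRST(S) = {x, y, z}
FIRST(X) = {z}
FIRST(Y) = {x, z}
FIRST(Z) = {z}
Therefore, FIRST(Z) = {z}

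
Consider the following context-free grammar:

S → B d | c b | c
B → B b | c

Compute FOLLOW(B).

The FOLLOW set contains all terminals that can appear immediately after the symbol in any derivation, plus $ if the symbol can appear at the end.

We compute FOLLOW(B) using the standard algorithm.
FOLLOW(S) starts with {$}.
FIRST(B) = {c}
FIRST(S) = {c}
FOLLOW(B) = {b, d}
FOLLOW(S) = {$}
Therefore, FOLLOW(B) = {b, d}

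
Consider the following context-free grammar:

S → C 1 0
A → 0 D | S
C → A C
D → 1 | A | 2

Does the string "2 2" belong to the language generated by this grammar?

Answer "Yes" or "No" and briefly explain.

No - no valid derivation exists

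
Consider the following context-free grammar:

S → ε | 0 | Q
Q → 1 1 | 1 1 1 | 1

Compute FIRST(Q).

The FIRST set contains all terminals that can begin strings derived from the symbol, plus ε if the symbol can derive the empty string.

We compute FIRST(Q) using the standard algorithm.
FIRST(Q) = {1}
FIRST(S) = {0, 1, ε}
Therefore, FIRST(Q) = {1}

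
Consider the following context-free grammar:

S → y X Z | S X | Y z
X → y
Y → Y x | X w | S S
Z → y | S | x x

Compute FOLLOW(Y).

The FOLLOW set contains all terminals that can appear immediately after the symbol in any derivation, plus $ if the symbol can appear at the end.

We compute FOLLOW(Y) using the standard algorithm.
FOLLOW(S) starts with {$}.
FIRST(S) = {y}
FIRST(X) = {y}
FIRST(Y) = {y}
FIRST(Z) = {x, y}
FOLLOW(S) = {$, x, y, z}
FOLLOW(X) = {$, w, x, y, z}
FOLLOW(Y) = {x, z}
FOLLOW(Z) = {$, x, y, z}
Therefore, FOLLOW(Y) = {x, z}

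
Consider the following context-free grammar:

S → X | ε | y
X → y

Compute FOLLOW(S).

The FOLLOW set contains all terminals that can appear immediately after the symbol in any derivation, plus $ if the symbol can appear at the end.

We compute FOLLOW(S) using the standard algorithm.
FOLLOW(S) starts with {$}.
FIRST(S) = {y, ε}
FIRST(X) = {y}
FOLLOW(S) = {$}
FOLLOW(X) = {$}
Therefore, FOLLOW(S) = {$}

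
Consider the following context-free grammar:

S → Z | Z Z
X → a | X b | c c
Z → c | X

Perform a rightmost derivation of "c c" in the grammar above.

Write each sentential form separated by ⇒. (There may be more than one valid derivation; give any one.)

S ⇒ Z ⇒ X ⇒ c c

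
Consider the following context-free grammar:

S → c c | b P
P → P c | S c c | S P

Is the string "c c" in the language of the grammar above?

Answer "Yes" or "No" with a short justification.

Yes - a valid derivation exists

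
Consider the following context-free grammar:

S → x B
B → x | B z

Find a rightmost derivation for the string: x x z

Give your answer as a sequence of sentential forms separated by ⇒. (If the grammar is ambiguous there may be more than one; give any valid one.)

S ⇒ x B ⇒ x B z ⇒ x x z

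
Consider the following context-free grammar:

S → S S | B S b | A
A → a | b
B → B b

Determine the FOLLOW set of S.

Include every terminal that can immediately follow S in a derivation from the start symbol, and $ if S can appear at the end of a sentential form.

We compute FOLLOW(S) using the standard algorithm.
FOLLOW(S) starts with {$}.
FIRST(A) = {a, b}
FIRST(B) = {}
FIRST(S) = {a, b}
FOLLOW(A) = {$, a, b}
FOLLOW(B) = {a, b}
FOLLOW(S) = {$, a, b}
Therefore, FOLLOW(S) = {$, a, b}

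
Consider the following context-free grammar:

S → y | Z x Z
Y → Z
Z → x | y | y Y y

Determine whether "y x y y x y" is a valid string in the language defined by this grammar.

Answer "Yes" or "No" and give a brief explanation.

No - no valid derivation exists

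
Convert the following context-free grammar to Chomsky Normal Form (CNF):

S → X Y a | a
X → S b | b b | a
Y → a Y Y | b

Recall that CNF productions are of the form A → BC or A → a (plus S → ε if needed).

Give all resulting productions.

TA → a; S → a; TB → b; X → a; Y → b; S → X X0; X0 → Y TA; X → S TB; X → TB TB; Y → TA X1; X1 → Y Y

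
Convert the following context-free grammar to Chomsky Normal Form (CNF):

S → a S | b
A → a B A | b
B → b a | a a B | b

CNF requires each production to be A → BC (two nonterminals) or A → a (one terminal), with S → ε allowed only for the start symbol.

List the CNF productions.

TA → a; S → b; A → b; TB → b; B → b; S → TA S; A → TA X0; X0 → B A; B → TB TA; B → TA X1; X1 → TA B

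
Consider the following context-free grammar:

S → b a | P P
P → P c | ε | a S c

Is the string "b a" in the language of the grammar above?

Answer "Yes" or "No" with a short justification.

Yes - a valid derivation exists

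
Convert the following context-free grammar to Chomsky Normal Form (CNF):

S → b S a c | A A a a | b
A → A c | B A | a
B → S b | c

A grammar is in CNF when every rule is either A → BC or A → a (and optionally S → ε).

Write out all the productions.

TB → b; TA → a; TC → c; S → b; A → a; B → c; S → TB X0; X0 → S X1; X1 → TA TC; S → A X2; X2 → A X3; X3 → TA TA; A → A TC; A → B A; B → S TB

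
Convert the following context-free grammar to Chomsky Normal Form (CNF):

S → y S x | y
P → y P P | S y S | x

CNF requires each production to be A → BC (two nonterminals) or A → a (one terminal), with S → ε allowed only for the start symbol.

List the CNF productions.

TY → y; TX → x; S → y; P → x; S → TY X0; X0 → S TX; P → TY X1; X1 → P P; P → S X2; X2 → TY S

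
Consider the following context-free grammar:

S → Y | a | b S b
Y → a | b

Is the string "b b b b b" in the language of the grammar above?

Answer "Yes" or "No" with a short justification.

Yes - a valid derivation exists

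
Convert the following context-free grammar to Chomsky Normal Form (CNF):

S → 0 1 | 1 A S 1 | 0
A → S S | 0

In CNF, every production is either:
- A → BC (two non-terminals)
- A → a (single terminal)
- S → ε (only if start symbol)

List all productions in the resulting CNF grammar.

T0 → 0; T1 → 1; S → 0; A → 0; S → T0 T1; S → T1 X0; X0 → A X1; X1 → S T1; A → S S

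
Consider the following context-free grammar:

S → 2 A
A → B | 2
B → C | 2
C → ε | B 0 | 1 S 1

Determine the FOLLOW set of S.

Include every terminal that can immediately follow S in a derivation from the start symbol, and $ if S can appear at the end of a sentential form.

We compute FOLLOW(S) using the standard algorithm.
FOLLOW(S) starts with {$}.
FIRST(A) = {0, 1, 2, ε}
FIRST(B) = {0, 1, 2, ε}
FIRST(C) = {0, 1, 2, ε}
FIRST(S) = {2}
FOLLOW(A) = {$, 1}
FOLLOW(B) = {$, 0, 1}
FOLLOW(C) = {$, 0, 1}
FOLLOW(S) = {$, 1}
Therefore, FOLLOW(S) = {$, 1}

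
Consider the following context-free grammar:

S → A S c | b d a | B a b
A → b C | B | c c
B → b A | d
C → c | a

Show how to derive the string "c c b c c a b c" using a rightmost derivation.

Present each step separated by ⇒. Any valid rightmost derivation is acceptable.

S ⇒ A S c ⇒ A B a b c ⇒ A b A a b c ⇒ A b c c a b c ⇒ c c b c c a b c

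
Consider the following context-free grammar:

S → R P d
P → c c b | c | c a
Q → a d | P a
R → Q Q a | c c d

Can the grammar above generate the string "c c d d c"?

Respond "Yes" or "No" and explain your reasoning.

No - no valid derivation exists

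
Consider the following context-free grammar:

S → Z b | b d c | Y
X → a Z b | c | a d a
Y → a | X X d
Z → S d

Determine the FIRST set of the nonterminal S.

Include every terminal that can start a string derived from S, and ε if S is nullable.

We compute FIRST(S) using the standard algorithm.
FIRST(S) = {a, b, c}
FIRST(X) = {a, c}
FIRST(Y) = {a, c}
FIRST(Z) = {a, b, c}
Therefore, FIRST(S) = {a, b, c}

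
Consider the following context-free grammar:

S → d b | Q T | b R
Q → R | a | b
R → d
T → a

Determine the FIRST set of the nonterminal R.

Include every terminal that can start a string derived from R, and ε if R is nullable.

We compute FIRST(R) using the standard algorithm.
FIRST(Q) = {a, b, d}
FIRST(R) = {d}
FIRST(S) = {a, b, d}
FIRST(T) = {a}
Therefore, FIRST(R) = {d}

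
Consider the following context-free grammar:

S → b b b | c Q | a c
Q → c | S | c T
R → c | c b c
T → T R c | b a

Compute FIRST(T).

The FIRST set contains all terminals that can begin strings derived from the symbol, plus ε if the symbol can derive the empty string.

We compute FIRST(T) using the standard algorithm.
FIRST(Q) = {a, b, c}
FIRST(R) = {c}
FIRST(S) = {a, b, c}
FIRST(T) = {b}
Therefore, FIRST(T) = {b}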